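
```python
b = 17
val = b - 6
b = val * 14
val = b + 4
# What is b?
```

Trace:
`b = 17` → b = 17
`val = b - 6` → val = 11
`b = val * 14` → b = 154
`val = b + 4` → val = 158
So b = 154

Answer: 154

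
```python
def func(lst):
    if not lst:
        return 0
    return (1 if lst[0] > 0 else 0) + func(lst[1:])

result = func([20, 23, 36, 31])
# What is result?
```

Count of positive elements in [20, 23, 36, 31] = 4

Answer: 4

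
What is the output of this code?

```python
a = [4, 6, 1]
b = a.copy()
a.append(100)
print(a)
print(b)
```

Key concept: list.copy() creates independent copy.
Step by step:
`a = [4, 6, 1]` → a = [4, 6, 1]
`b = a.copy()` → b = [4, 6, 1]
`a.append(100)` → a = [4, 6, 1, 100]
`print(a)` → prints [4, 6, 1, 100]
`print(b)` → prints [4, 6, 1]

Answer:
[4, 6, 1, 100]
[4, 6, 1]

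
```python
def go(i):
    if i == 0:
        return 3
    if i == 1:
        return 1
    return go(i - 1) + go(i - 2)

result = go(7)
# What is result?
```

Build up from base cases: go(0)=3, go(1)=1, go(2)=4, go(3)=5, go(4)=9, go(5)=14, go(6)=23, ..., go(7)=37

Answer: 37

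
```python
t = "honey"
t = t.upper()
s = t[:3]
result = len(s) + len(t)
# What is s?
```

Trace:
`t = "honey"` → t = 'honey'
`t = t.upper()` → t = 'HONEY'
`s = t[:3]` → s = 'HON'
`result = len(s) + len(t)` → result = 8
So s = 'HON'

Answer: 'HON'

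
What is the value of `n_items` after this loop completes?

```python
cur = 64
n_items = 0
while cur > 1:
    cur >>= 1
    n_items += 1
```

Count right shifts until 1
`n_items` takes the values: 0 → 1 → 2 → 3 → 4 → 5 → 6

Answer: 6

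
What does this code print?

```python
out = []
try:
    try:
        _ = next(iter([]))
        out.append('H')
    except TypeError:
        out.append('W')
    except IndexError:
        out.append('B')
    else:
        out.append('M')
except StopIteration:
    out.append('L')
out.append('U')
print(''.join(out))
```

Execution trace: 'L' (outer except StopIteration) → 'U' (after the try/except). Output: LU

Answer: LU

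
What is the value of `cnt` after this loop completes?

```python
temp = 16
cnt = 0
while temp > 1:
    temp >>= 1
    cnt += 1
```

Count right shifts until 1
`cnt` takes the values: 0 → 1 → 2 → 3 → 4

Answer: 4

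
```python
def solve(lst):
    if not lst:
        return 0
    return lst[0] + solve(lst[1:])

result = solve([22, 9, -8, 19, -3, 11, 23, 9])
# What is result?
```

22 + 9 + (-8) + 19 + (-3) + 11 + 23 + 9 + 0 = 82

Answer: 82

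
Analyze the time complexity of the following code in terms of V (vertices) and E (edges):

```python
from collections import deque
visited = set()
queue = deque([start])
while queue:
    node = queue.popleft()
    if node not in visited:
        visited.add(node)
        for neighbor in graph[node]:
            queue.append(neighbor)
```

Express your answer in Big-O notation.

This is Breadth-first search on a graph. Time complexity: O(V + E).

Answer: O(V + E)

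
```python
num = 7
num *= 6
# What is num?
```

Trace:
`num = 7` → num = 7
`num *= 6` → num = 42
So num = 42

Answer: 42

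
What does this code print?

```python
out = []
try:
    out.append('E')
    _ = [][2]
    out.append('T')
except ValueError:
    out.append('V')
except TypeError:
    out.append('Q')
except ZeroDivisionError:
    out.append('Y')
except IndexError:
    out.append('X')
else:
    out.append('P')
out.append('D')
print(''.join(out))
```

Execution trace: 'E' (try body) → 'X' (except IndexError) → 'D' (after the try/except). Output: EXD

Answer: EXD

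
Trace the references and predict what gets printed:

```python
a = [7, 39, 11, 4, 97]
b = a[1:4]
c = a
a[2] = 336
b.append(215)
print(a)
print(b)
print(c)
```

Key concept: slice vs alias.
Step by step:
`a = [7, 39, 11, 4, 97]` → a = [7, 39, 11, 4, 97]
`b = a[1:4]` → b = [39, 11, 4]
`c = a` → c = [7, 39, 11, 4, 97] (same object as a)
`a[2] = 336` → a = [7, 39, 336, 4, 97] (same object as c); c = [7, 39, 336, 4, 97] (same object as a)
`b.append(215)` → b = [39, 11, 4, 215]
`print(a)` → prints [7, 39, 336, 4, 97]
`print(b)` → prints [39, 11, 4, 215]
`print(c)` → prints [7, 39, 336, 4, 97]

Answer:
[7, 39, 336, 4, 97]
[39, 11, 4, 215]
[7, 39, 336, 4, 97]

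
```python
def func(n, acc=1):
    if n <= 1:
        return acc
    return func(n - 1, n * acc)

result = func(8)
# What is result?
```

Accumulator trace (n, acc): (8, 1) -> (7, 8) -> (6, 56) -> (5, 336) -> (4, 1680) -> (3, 6720) -> (2, 20160) -> (1, 40320) -> return 40320

Answer: 40320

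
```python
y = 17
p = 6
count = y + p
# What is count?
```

Trace:
`y = 17` → y = 17
`p = 6` → p = 6
`count = y + p` → count = 23
So count = 23

Answer: 23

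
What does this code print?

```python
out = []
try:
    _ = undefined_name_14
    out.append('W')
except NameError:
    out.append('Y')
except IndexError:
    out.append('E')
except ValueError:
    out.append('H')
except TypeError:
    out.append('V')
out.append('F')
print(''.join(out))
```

Execution trace: 'Y' (except NameError) → 'F' (after the try/except). Output: YF

Answer: YF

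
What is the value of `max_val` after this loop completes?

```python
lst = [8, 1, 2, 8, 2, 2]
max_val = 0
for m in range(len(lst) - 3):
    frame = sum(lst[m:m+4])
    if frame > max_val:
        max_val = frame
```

Max sum of 4-element window in [8, 1, 2, 8, 2, 2]
`max_val` takes the values: 0 → 19

Answer: 19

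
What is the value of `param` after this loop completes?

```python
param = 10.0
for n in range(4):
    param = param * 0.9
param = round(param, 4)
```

Exponential decay: 10.0 * 0.9^4
`param` takes the values: 10.0 → 9.0 → 8.1 → 7.29 → 6.561

Answer: 6.561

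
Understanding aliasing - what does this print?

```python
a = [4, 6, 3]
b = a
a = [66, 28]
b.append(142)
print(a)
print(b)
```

Key concept: rebinding vs mutation: a is rebound to a new list, b still points at the original.
Step by step:
`a = [4, 6, 3]` → a = [4, 6, 3]
`b = a` → b = [4, 6, 3] (same object as a)
`a = [66, 28]` → a = [66, 28]
`b.append(142)` → b = [4, 6, 3, 142]
`print(a)` → prints [66, 28]
`print(b)` → prints [4, 6, 3, 142]

Answer:
[66, 28]
[4, 6, 3, 142]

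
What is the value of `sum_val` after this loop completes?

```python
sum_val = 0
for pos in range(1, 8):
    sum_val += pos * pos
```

Sum of squares 1² to 7² = 140
`sum_val` takes the values: 0 → 1 → 5 → 14 → 30 → 55 → 91 → 140

Answer: 140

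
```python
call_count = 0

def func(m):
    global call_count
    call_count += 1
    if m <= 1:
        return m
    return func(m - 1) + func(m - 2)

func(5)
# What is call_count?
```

Calls(m) = 1 + Calls(m-1) + Calls(m-2); Calls(0)=Calls(1)=1. For m=5 this gives 15.

Answer: 15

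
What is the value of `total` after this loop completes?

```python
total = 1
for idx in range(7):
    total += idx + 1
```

Start at 1, add 1 to 7 = 29
`total` takes the values: 1 → 2 → 4 → 7 → 11 → 16 → 22 → 29

Answer: 29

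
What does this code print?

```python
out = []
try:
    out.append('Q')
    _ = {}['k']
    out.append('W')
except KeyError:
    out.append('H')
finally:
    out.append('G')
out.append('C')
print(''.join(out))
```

Execution trace: 'Q' (try body) → 'H' (except KeyError) → 'G' (finally) → 'C' (after the try/except). Output: QHGC

Answer: QHGC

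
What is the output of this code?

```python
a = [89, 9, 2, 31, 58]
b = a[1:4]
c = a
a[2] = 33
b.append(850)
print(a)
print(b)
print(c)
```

Key concept: slice vs alias.
Step by step:
`a = [89, 9, 2, 31, 58]` → a = [89, 9, 2, 31, 58]
`b = a[1:4]` → b = [9, 2, 31]
`c = a` → c = [89, 9, 2, 31, 58] (same object as a)
`a[2] = 33` → a = [89, 9, 33, 31, 58] (same object as c); c = [89, 9, 33, 31, 58] (same object as a)
`b.append(850)` → b = [9, 2, 31, 850]
`print(a)` → prints [89, 9, 33, 31, 58]
`print(b)` → prints [9, 2, 31, 850]
`print(c)` → prints [89, 9, 33, 31, 58]

Answer:
[89, 9, 33, 31, 58]
[9, 2, 31, 850]
[89, 9, 33, 31, 58]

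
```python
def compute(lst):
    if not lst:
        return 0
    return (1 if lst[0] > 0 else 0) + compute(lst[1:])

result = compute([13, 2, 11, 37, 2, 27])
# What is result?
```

Count of positive elements in [13, 2, 11, 37, 2, 27] = 6

Answer: 6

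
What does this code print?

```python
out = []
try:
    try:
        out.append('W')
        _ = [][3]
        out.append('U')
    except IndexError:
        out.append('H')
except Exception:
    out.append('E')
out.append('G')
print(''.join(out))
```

Execution trace: 'W' (inner try body) → 'H' (inner except IndexError) → 'G' (after the try/except). Output: WHG

Answer: WHG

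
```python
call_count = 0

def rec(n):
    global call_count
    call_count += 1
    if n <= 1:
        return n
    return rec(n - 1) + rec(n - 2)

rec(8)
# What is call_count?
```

Calls(n) = 1 + Calls(n-1) + Calls(n-2); Calls(0)=Calls(1)=1. For n=8 this gives 67.

Answer: 67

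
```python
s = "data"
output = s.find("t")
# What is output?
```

Trace:
`s = "data"` → s = 'data'
`output = s.find("t")` → output = 2
So output = 2

Answer: 2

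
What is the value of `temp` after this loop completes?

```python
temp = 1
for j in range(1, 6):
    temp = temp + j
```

Start at 1, add 1 through 5
`temp` takes the values: 1 → 2 → 4 → 7 → 11 → 16

Answer: 16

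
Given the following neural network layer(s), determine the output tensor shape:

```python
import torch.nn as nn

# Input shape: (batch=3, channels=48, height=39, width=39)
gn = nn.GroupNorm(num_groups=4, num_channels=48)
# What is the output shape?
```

Input: (3, 48, 39, 39) -> Output: (3, 48, 39, 39)

Answer: (3, 48, 39, 39)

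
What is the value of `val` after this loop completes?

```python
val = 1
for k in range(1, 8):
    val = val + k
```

Start at 1, add 1 through 7
`val` takes the values: 1 → 2 → 4 → 7 → 11 → 16 → 22 → 29

Answer: 29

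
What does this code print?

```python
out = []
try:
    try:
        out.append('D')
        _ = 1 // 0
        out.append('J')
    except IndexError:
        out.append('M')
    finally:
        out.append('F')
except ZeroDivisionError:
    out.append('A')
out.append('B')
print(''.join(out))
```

Execution trace: 'D' (try body) → 'F' (finally) → 'A' (outer except ZeroDivisionError) → 'B' (after the try/except). Output: DFAB

Answer: DFAB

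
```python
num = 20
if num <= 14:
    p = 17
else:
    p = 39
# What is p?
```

Trace:
`num = 20` → num = 20
`if num <= 14: ...` → num <= 14 is False, take else branch → p = 39
So p = 39

Answer: 39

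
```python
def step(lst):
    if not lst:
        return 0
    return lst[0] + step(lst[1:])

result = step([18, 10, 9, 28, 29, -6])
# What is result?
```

18 + 10 + 9 + 28 + 29 + (-6) + 0 = 88

Answer: 88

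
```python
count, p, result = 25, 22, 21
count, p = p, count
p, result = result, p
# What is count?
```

Trace:
`count, p, result = 25, 22, 21` → count = 25; p = 22; result = 21
`count, p = p, count` → count = 22; p = 25
`p, result = result, p` → p = 21; result = 25
So count = 22

Answer: 22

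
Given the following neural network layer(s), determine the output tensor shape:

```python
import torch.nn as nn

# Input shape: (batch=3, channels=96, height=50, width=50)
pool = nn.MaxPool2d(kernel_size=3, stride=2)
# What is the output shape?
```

Input: (3, 96, 50, 50) -> Output: (3, 96, 24, 24)

Answer: (3, 96, 24, 24)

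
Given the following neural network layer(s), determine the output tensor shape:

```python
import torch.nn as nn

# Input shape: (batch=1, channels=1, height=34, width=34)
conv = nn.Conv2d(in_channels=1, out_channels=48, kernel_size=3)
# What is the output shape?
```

Input: (1, 1, 34, 34) -> Output: (1, 48, 32, 32)

Answer: (1, 48, 32, 32)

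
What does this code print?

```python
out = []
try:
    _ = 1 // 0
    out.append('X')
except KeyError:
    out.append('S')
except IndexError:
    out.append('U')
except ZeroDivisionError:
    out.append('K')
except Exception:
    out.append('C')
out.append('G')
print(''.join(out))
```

Execution trace: 'K' (except ZeroDivisionError) → 'G' (after the try/except). Output: KG

Answer: KG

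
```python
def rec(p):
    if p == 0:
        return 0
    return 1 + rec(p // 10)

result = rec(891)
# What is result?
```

Count of digits of 891: 3

Answer: 3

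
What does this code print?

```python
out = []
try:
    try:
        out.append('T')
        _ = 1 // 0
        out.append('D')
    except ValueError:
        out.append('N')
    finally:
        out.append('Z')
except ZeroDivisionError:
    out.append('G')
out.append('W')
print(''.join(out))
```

Execution trace: 'T' (try body) → 'Z' (finally) → 'G' (outer except ZeroDivisionError) → 'W' (after the try/except). Output: TZGW

Answer: TZGW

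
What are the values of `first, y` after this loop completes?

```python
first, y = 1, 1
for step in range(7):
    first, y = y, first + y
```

Fibonacci: after 7 iterations
`first, y` takes the values: (1, 1) → (1, 2) → (2, 3) → (3, 5) → (5, 8) → (8, 13) → (13, 21) → (21, 34)

Answer: 21, 34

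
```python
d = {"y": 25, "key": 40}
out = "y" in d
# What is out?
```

Trace:
`d = {"y": 25, "key": 40}` → d = {'y': 25, 'key': 40}
`out = "y" in d` → out = True
So out = True

Answer: True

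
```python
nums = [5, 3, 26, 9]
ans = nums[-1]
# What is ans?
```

Trace:
`nums = [5, 3, 26, 9]` → nums = [5, 3, 26, 9]
`ans = nums[-1]` → ans = 9
So ans = 9

Answer: 9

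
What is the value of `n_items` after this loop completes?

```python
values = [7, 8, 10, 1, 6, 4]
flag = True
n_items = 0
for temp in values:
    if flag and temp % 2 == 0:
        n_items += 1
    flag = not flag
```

Count even values at even positions
`n_items` takes the values: 0 → 1 → 2

Answer: 2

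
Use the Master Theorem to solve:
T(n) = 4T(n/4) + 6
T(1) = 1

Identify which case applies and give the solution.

a=4, b=4, f(n)=6. log_4(4) = 1. Since c=0 < 1, Case 1 applies: T(n) = Θ(n^log_b(a)) = O(n).

Answer: O(n) - Case 1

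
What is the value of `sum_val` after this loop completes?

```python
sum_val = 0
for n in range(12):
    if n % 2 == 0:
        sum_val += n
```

Sum of even numbers 0 to 11
`sum_val` takes the values: 0 → 2 → 6 → 12 → 20 → 30

Answer: 30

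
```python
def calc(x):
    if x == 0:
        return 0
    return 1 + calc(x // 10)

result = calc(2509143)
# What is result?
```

Count of digits of 2509143: 7

Answer: 7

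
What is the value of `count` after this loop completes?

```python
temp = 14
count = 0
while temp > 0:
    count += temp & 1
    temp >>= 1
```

Count set bits in 14 (binary: 0b1110)
`count` takes the values: 0 → 1 → 2 → 3

Answer: 3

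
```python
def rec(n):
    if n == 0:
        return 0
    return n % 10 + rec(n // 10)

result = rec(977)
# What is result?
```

Sum of digits of 977: 7 + 7 + 9 = 23

Answer: 23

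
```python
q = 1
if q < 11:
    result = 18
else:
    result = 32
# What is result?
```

Trace:
`q = 1` → q = 1
`if q < 11: ...` → q < 11 is True → result = 18
So result = 18

Answer: 18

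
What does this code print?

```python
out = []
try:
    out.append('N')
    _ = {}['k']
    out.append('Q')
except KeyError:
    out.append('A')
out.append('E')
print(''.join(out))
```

Execution trace: 'N' (try body) → 'A' (except KeyError) → 'E' (after the try/except). Output: NAE

Answer: NAE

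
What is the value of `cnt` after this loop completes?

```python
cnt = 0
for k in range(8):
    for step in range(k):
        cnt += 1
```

Triangle number: 0+1+2+...+7
`cnt` takes the values: 0 → 1 → 2 → 3 → 4 → 5 → 6 → 7 → 8 → 9 → 10 → 11 → 12 → 13 → 14 → 15 → 16 → 17 → 18 → 19 → 20 → 21 → 22 → 23 → 24 → 25 → 26 → 27 → 28

Answer: 28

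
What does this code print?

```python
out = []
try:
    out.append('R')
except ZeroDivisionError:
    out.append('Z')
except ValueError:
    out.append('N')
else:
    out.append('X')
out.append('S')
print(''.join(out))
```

Execution trace: 'R' (try body, no exception) → 'X' (else) → 'S' (after the try/except). Output: RXS

Answer: RXS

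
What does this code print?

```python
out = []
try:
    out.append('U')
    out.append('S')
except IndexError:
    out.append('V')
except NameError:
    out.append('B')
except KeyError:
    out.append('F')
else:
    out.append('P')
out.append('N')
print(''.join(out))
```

Execution trace: 'U' (try body) → 'S' (try body, no exception) → 'P' (else) → 'N' (after the try/except). Output: USPN

Answer: USPN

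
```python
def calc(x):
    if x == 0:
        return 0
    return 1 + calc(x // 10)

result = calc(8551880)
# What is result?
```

Count of digits of 8551880: 7

Answer: 7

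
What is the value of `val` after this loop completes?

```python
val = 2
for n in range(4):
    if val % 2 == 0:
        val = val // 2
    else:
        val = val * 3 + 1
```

Collatz-style transformation from 2
`val` takes the values: 2 → 1 → 4 → 2 → 1

Answer: 1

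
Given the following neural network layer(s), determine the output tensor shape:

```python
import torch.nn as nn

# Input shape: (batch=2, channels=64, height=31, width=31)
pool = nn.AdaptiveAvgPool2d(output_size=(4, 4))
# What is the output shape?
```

Input: (2, 64, 31, 31) -> Output: (2, 64, 4, 4)

Answer: (2, 64, 4, 4)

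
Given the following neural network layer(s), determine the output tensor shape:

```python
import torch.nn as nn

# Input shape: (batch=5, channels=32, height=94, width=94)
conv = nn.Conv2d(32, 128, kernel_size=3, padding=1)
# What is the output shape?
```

Input: (5, 32, 94, 94) -> Output: (5, 128, 94, 94)

Answer: (5, 128, 94, 94)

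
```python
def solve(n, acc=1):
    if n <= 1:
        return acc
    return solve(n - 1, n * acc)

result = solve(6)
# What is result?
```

Accumulator trace (n, acc): (6, 1) -> (5, 6) -> (4, 30) -> (3, 120) -> (2, 360) -> (1, 720) -> return 720

Answer: 720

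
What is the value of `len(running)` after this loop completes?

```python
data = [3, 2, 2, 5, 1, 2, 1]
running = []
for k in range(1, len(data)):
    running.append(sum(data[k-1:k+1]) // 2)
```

Number of 2-element averages
`running` takes the values: [] → [2] → [2, 2] → [2, 2, 3] → [2, 2, 3, 3] → [2, 2, 3, 3, 1] → [2, 2, 3, 3, 1, 1]
So `len(running)` = 6

Answer: 6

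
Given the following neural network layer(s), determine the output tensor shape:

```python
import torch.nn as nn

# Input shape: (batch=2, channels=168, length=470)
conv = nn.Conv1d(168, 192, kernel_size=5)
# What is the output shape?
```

Input: (2, 168, 470) -> Output: (2, 192, 466)

Answer: (2, 192, 466)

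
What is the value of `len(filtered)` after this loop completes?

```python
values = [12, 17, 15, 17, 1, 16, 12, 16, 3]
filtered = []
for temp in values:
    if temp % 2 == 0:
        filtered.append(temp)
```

Count even numbers in [12, 17, 15, 17, 1, 16, 12, 16, 3]
`filtered` takes the values: [] → [12] → [12, 16] → [12, 16, 12] → [12, 16, 12, 16]
So `len(filtered)` = 4

Answer: 4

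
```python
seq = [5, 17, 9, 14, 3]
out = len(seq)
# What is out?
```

Trace:
`seq = [5, 17, 9, 14, 3]` → seq = [5, 17, 9, 14, 3]
`out = len(seq)` → out = 5
So out = 5

Answer: 5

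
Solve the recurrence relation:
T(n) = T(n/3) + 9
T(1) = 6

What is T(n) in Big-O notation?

Each step divides n by 3 and adds 9. After log_3(n) steps we reach T(1)=6. So T(n) = 9·log_3(n) + 6 = O(log n).

Answer: O(log n)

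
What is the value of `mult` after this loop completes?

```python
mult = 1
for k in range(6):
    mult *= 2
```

2^6 = 64
`mult` takes the values: 1 → 2 → 4 → 8 → 16 → 32 → 64

Answer: 64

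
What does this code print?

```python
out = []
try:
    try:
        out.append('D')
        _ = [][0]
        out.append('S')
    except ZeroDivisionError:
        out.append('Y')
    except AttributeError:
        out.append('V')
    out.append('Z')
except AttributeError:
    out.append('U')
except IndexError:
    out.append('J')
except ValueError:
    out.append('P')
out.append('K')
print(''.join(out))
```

Execution trace: 'D' (inner try body) → 'J' (except IndexError) → 'K' (after the try/except). Output: DJK

Answer: DJK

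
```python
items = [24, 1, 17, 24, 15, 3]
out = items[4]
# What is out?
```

Trace:
`items = [24, 1, 17, 24, 15, 3]` → items = [24, 1, 17, 24, 15, 3]
`out = items[4]` → out = 15
So out = 15

Answer: 15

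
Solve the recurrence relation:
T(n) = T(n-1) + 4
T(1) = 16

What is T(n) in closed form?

Unrolling: T(n) = T(1) + 4·(n-1) = 16 + 4(n-1) = 4n + 12.

Answer: T(n) = 4n + 12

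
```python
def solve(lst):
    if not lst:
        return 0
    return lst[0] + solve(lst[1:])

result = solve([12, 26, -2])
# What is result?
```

12 + 26 + (-2) + 0 = 36

Answer: 36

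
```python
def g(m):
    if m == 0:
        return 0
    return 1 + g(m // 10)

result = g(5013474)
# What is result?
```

Count of digits of 5013474: 7

Answer: 7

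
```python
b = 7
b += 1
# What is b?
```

Trace:
`b = 7` → b = 7
`b += 1` → b = 8
So b = 8

Answer: 8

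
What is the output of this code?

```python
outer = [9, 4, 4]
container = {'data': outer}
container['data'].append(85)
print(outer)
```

Key concept: dict holds reference to list.
Step by step:
`outer = [9, 4, 4]` → outer = [9, 4, 4]
`container = {'data': outer}` → container = {'data': [9, 4, 4]}
`container['data'].append(85)` → outer = [9, 4, 4, 85]; container = {'data': [9, 4, 4, 85]}
`print(outer)` → prints [9, 4, 4, 85]

Answer: [9, 4, 4, 85]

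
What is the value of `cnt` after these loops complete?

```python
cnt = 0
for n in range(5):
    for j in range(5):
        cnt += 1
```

5 * 5 = 25
`cnt` takes the values: 0 → 1 → 2 → 3 → 4 → 5 → 6 → 7 → 8 → 9 → 10 → 11 → 12 → 13 → 14 → 15 → 16 → 17 → 18 → 19 → 20 → 21 → 22 → 23 → 24 → 25

Answer: 25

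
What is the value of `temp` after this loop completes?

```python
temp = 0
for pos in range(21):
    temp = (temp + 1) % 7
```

Increment mod 7, 21 times = 0
`temp` takes the values: 0 → 1 → 2 → 3 → 4 → 5 → 6 → 0 → 1 → 2 → 3 → 4 → 5 → 6 → 0 → 1 → 2 → 3 → 4 → 5 → 6 → 0

Answer: 0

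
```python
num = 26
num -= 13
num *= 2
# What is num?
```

Trace:
`num = 26` → num = 26
`num -= 13` → num = 13
`num *= 2` → num = 26
So num = 26

Answer: 26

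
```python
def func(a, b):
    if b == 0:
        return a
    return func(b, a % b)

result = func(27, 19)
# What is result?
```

func(27, 19) -> func(19, 8) -> func(8, 3) -> func(3, 2) -> func(2, 1) -> func(1, 0) -> 1

Answer: 1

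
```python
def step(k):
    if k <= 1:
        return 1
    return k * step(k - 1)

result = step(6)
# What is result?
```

step(6) = 6 * 5 * 4 * 3 * 2 * 1 = 720

Answer: 720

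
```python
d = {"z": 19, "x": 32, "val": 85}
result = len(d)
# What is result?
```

Trace:
`d = {"z": 19, "x": 32, "val": 85}` → d = {'z': 19, 'x': 32, 'val': 85}
`result = len(d)` → result = 3
So result = 3

Answer: 3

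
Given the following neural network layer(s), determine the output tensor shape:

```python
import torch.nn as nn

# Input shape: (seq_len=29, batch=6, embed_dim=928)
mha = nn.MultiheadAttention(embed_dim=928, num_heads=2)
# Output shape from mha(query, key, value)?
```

Input: (29, 6, 928) -> Output: (29, 6, 928)

Answer: (29, 6, 928)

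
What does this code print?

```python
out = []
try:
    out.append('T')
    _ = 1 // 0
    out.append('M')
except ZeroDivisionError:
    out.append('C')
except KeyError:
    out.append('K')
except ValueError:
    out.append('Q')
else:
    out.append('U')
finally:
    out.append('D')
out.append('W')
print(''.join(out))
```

Execution trace: 'T' (try body) → 'C' (except ZeroDivisionError) → 'D' (finally) → 'W' (after the try/except). Output: TCDW

Answer: TCDW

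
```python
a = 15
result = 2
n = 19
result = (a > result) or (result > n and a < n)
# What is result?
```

Trace:
`a = 15` → a = 15
`result = 2` → result = 2
`n = 19` → n = 19
`result = (a > result) or (result > n and a < n)` → result = True
So result = True

Answer: True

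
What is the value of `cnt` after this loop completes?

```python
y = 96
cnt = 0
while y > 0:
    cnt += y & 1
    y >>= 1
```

Count set bits in 96 (binary: 0b1100000)
`cnt` takes the values: 0 → 1 → 2

Answer: 2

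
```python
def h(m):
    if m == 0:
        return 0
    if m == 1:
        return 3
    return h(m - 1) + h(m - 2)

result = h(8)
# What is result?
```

Build up from base cases: h(0)=0, h(1)=3, h(2)=3, h(3)=6, h(4)=9, h(5)=15, h(6)=24, ..., h(8)=63

Answer: 63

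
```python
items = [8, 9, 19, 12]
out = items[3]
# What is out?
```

Trace:
`items = [8, 9, 19, 12]` → items = [8, 9, 19, 12]
`out = items[3]` → out = 12
So out = 12

Answer: 12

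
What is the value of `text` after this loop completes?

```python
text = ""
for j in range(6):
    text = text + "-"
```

Repeat '-' 6 times
`text` takes the values: "" → "-" → "--" → "---" → "----" → "-----" → "------"

Answer: "------"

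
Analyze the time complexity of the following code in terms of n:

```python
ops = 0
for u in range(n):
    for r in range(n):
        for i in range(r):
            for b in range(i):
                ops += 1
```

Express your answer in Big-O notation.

Each loop level contributes: n × n × n × n. Multiplying the contributions gives O(n^4).

Answer: O(n^4)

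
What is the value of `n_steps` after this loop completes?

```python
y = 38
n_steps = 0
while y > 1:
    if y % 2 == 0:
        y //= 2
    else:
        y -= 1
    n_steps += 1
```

Steps to reduce 38 to 1
`n_steps` takes the values: 0 → 1 → 2 → 3 → 4 → 5 → 6 → 7

Answer: 7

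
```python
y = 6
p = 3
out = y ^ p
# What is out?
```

Trace:
`y = 6` → y = 6
`p = 3` → p = 3
`out = y ^ p` → out = 5
So out = 5

Answer: 5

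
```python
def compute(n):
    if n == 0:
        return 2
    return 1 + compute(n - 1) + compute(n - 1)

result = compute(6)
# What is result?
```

compute(n) = 1 + 2·compute(n-1), compute(0)=2. Closed form: (2+1)·2^6 - 1 = 191.

Answer: 191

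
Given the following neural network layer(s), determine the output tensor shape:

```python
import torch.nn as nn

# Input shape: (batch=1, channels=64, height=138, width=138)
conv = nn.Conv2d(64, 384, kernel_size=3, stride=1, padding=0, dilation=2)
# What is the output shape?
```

Input: (1, 64, 138, 138) -> Output: (1, 384, 134, 134)

Answer: (1, 384, 134, 134)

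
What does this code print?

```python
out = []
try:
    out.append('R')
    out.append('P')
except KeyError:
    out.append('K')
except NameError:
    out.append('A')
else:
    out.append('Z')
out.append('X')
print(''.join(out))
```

Execution trace: 'R' (try body) → 'P' (try body, no exception) → 'Z' (else) → 'X' (after the try/except). Output: RPZX

Answer: RPZX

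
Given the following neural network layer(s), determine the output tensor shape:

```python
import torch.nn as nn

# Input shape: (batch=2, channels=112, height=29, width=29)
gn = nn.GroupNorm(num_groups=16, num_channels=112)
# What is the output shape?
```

Input: (2, 112, 29, 29) -> Output: (2, 112, 29, 29)

Answer: (2, 112, 29, 29)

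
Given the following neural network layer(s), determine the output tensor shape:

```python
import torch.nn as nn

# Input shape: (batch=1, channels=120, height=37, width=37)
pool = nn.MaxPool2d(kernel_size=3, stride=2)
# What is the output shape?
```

Input: (1, 120, 37, 37) -> Output: (1, 120, 18, 18)

Answer: (1, 120, 18, 18)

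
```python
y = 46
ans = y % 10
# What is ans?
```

Trace:
`y = 46` → y = 46
`ans = y % 10` → ans = 6
So ans = 6

Answer: 6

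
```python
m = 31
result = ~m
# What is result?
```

Trace:
`m = 31` → m = 31
`result = ~m` → result = -32
So result = -32

Answer: -32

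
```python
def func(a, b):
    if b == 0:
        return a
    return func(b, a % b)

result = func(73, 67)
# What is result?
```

func(73, 67) -> func(67, 6) -> func(6, 1) -> func(1, 0) -> 1

Answer: 1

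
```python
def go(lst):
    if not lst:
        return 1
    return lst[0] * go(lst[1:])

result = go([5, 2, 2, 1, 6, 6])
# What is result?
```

Product over [5, 2, 2, 1, 6, 6] = 5 * 2 * 2 * 1 * 6 * 6 = 720

Answer: 720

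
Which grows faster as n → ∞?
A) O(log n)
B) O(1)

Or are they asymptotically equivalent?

O(log n) vs O(1): Higher order terms dominate.

Answer: A) O(log n) grows faster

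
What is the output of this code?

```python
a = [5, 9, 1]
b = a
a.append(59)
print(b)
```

Key concept: basic list aliasing.
Step by step:
`a = [5, 9, 1]` → a = [5, 9, 1]
`b = a` → b = [5, 9, 1] (same object as a)
`a.append(59)` → a = [5, 9, 1, 59] (same object as b); b = [5, 9, 1, 59] (same object as a)
`print(b)` → prints [5, 9, 1, 59]

Answer: [5, 9, 1, 59]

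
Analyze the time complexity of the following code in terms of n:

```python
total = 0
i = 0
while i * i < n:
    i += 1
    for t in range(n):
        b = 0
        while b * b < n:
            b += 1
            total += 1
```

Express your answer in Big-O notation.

Each loop level contributes: √n × n × √n. Multiplying the contributions gives O(n^2).

Answer: O(n^2)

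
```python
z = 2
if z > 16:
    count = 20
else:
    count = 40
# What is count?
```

Trace:
`z = 2` → z = 2
`if z > 16: ...` → z > 16 is False, take else branch → count = 40
So count = 40

Answer: 40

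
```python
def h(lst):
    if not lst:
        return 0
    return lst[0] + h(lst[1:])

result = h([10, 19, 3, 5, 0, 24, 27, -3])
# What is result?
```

10 + 19 + 3 + 5 + 0 + 24 + 27 + (-3) + 0 = 85

Answer: 85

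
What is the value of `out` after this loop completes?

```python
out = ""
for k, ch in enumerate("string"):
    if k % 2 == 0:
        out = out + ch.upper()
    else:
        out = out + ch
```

Uppercase even positions in 'string'
`out` takes the values: "" → "S" → "St" → "StR" → "StRi" → "StRiN" → "StRiNg"

Answer: "StRiNg"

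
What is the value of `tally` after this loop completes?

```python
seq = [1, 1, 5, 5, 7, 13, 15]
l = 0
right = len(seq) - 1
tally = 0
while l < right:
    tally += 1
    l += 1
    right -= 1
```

Iterations until pointers meet (list length 7)
`tally` takes the values: 0 → 1 → 2 → 3

Answer: 3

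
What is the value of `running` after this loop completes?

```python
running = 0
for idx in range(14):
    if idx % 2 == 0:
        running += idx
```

Sum of even numbers 0 to 13
`running` takes the values: 0 → 2 → 6 → 12 → 20 → 30 → 42

Answer: 42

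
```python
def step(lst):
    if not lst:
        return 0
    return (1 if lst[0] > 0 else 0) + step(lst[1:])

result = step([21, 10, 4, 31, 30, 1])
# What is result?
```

Count of positive elements in [21, 10, 4, 31, 30, 1] = 6

Answer: 6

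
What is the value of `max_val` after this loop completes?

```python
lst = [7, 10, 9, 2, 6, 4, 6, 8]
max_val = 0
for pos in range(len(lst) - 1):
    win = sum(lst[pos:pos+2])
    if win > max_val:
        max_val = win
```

Max sum of 2-element window in [7, 10, 9, 2, 6, 4, 6, 8]
`max_val` takes the values: 0 → 17 → 19

Answer: 19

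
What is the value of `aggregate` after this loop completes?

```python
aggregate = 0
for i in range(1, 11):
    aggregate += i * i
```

Sum of squares 1² to 10² = 385
`aggregate` takes the values: 0 → 1 → 5 → 14 → 30 → 55 → 91 → 140 → 204 → 285 → 385

Answer: 385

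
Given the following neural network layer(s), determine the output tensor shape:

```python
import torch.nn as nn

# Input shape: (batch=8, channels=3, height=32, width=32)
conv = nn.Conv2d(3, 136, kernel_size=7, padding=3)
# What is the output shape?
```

Input: (8, 3, 32, 32) -> Output: (8, 136, 32, 32)

Answer: (8, 136, 32, 32)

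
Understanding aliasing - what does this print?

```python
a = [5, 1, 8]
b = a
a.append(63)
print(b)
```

Key concept: basic list aliasing.
Step by step:
`a = [5, 1, 8]` → a = [5, 1, 8]
`b = a` → b = [5, 1, 8] (same object as a)
`a.append(63)` → a = [5, 1, 8, 63] (same object as b); b = [5, 1, 8, 63] (same object as a)
`print(b)` → prints [5, 1, 8, 63]

Answer: [5, 1, 8, 63]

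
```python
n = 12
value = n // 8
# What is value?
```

Trace:
`n = 12` → n = 12
`value = n // 8` → value = 1
So value = 1

Answer: 1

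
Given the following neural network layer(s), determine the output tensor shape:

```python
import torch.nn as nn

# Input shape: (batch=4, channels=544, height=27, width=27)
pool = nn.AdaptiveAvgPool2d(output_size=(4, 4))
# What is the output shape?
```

Input: (4, 544, 27, 27) -> Output: (4, 544, 4, 4)

Answer: (4, 544, 4, 4)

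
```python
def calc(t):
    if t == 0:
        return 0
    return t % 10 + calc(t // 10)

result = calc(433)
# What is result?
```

Sum of digits of 433: 3 + 3 + 4 = 10

Answer: 10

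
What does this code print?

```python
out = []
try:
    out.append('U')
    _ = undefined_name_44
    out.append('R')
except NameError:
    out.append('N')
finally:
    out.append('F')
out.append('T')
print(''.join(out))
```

Execution trace: 'U' (try body) → 'N' (except NameError) → 'F' (finally) → 'T' (after the try/except). Output: UNFT

Answer: UNFT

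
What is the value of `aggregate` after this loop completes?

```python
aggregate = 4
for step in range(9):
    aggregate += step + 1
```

Start at 4, add 1 to 9 = 49
`aggregate` takes the values: 4 → 5 → 7 → 10 → 14 → 19 → 25 → 32 → 40 → 49

Answer: 49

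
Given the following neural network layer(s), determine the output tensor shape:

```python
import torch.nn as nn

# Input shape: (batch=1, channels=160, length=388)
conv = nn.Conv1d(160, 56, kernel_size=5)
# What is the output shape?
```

Input: (1, 160, 388) -> Output: (1, 56, 384)

Answer: (1, 56, 384)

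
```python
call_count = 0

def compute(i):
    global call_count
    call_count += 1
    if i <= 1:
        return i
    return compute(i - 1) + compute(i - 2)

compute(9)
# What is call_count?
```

Calls(i) = 1 + Calls(i-1) + Calls(i-2); Calls(0)=Calls(1)=1. For i=9 this gives 109.

Answer: 109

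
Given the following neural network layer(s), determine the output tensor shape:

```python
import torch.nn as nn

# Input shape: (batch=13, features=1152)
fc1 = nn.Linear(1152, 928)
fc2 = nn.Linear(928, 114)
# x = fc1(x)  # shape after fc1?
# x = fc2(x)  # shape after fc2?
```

Input: (13, 1152) -> after fc1: (13, 928) -> Output: (13, 114)

Answer: (13, 114)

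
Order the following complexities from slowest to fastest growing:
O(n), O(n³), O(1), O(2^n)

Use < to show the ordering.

Ordered by growth rate: O(1) < O(n) < O(n³) < O(2^n)

Answer: O(1) < O(n) < O(n³) < O(2^n)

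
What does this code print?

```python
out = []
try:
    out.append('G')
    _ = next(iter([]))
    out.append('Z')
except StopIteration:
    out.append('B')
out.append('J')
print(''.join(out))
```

Execution trace: 'G' (try body) → 'B' (except StopIteration) → 'J' (after the try/except). Output: GBJ

Answer: GBJ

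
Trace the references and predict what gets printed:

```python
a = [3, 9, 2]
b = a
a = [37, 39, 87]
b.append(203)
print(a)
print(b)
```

Key concept: rebinding vs mutation: a is rebound to a new list, b still points at the original.
Step by step:
`a = [3, 9, 2]` → a = [3, 9, 2]
`b = a` → b = [3, 9, 2] (same object as a)
`a = [37, 39, 87]` → a = [37, 39, 87]
`b.append(203)` → b = [3, 9, 2, 203]
`print(a)` → prints [37, 39, 87]
`print(b)` → prints [3, 9, 2, 203]

Answer:
[37, 39, 87]
[3, 9, 2, 203]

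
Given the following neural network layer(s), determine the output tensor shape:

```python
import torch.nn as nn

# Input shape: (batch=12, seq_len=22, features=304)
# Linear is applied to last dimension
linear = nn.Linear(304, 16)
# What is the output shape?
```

Input: (12, 22, 304) -> Output: (12, 22, 16)

Answer: (12, 22, 16)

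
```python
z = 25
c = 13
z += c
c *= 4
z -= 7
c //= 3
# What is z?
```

Trace:
`z = 25` → z = 25
`c = 13` → c = 13
`z += c` → z = 38
`c *= 4` → c = 52
`z -= 7` → z = 31
`c //= 3` → c = 17
So z = 31

Answer: 31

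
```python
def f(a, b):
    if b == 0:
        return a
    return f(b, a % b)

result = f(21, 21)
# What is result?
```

f(21, 21) -> f(21, 0) -> 21

Answer: 21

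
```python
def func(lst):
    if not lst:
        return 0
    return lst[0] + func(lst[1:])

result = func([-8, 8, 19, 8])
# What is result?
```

(-8) + 8 + 19 + 8 + 0 = 27

Answer: 27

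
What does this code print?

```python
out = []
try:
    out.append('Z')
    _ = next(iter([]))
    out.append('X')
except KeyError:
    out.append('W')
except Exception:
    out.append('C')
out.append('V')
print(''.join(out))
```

Execution trace: 'Z' (try body) → 'C' (except Exception) → 'V' (after the try/except). Output: ZCV

Answer: ZCV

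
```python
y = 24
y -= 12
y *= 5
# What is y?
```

Trace:
`y = 24` → y = 24
`y -= 12` → y = 12
`y *= 5` → y = 60
So y = 60

Answer: 60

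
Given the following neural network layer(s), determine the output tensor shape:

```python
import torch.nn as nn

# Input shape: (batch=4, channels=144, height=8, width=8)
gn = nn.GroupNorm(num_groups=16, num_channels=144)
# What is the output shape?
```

Input: (4, 144, 8, 8) -> Output: (4, 144, 8, 8)

Answer: (4, 144, 8, 8)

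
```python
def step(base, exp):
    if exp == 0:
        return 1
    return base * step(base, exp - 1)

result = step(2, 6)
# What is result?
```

step(2, 6) = 2 * 2 * 2 * 2 * 2 * 2 = 64

Answer: 64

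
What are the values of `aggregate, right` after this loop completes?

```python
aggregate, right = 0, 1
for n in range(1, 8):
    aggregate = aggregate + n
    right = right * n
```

Sum and factorial of 1 to 7
`aggregate, right` takes the values: (0, 1) → (1, 1) → (3, 1) → (3, 2) → (6, 2) → (6, 6) → (10, 6) → (10, 24) → (15, 24) → (15, 120) → (21, 120) → (21, 720) → (28, 720) → (28, 5040)

Answer: 28, 5040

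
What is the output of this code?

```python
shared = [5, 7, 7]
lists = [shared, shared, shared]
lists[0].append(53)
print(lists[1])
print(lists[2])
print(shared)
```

Key concept: list of same reference.
Step by step:
`shared = [5, 7, 7]` → shared = [5, 7, 7]
`lists = [shared, shared, shared]` → lists = [[5, 7, 7], [5, 7, 7], [5, 7, 7]]
`lists[0].append(53)` → shared = [5, 7, 7, 53]; lists = [[5, 7, 7, 53], [5, 7, 7, 53], [5, 7, 7, 53]]
`print(lists[1])` → prints [5, 7, 7, 53]
`print(lists[2])` → prints [5, 7, 7, 53]
`print(shared)` → prints [5, 7, 7, 53]

Answer:
[5, 7, 7, 53]
[5, 7, 7, 53]
[5, 7, 7, 53]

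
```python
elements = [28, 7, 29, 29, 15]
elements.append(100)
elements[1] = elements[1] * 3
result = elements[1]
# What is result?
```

Trace:
`elements = [28, 7, 29, 29, 15]` → elements = [28, 7, 29, 29, 15]
`elements.append(100)` → elements = [28, 7, 29, 29, 15, 100]
`elements[1] = elements[1] * 3` → elements = [28, 21, 29, 29, 15, 100]
`result = elements[1]` → result = 21
So result = 21

Answer: 21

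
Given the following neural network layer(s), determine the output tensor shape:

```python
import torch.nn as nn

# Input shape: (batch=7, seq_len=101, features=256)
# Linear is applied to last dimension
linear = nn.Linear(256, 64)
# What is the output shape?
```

Input: (7, 101, 256) -> Output: (7, 101, 64)

Answer: (7, 101, 64)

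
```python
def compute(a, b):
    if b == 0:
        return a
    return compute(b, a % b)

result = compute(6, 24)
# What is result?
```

compute(6, 24) -> compute(24, 6) -> compute(6, 0) -> 6

Answer: 6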